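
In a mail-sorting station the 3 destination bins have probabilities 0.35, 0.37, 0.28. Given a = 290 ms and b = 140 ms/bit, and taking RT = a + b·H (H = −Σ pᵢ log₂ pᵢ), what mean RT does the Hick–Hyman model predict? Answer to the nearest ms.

511 ms

Entropy contributions −pᵢ log₂ pᵢ: 0.5301, 0.5307, 0.5142; sum H = 1.5751 bits.
RT = a + bH = 290 + 140·1.5751 = 510.51 ms.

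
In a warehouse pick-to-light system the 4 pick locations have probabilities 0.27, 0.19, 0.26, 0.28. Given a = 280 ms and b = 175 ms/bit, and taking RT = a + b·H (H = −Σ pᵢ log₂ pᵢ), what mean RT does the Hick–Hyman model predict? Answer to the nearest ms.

627 ms

H = 0.27·log₂(1/0.27) + 0.19·log₂(1/0.19) + 0.26·log₂(1/0.26) + 0.28·log₂(1/0.28) = 1.9848 bits.
RT = 280 + 175 × 1.9848 = 627.33 ms.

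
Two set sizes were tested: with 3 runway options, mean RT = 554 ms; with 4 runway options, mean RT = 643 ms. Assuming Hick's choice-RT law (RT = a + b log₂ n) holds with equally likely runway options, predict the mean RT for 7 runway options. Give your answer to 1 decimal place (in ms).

816.1 ms

Solve the two-equation system in a and b:
  b = (643 − 554) / (log₂ 4 − log₂ 3) = 89 / (2 − 1.5850) = 214.438 ms/bit
  a = 554 − 214.438 × 1.5850 = 214.123 ms
Then RT(7) = 214.123 + 214.438 × log₂ 7 = 214.123 + 214.438 × 2.8074 ≈ 816.128 ms.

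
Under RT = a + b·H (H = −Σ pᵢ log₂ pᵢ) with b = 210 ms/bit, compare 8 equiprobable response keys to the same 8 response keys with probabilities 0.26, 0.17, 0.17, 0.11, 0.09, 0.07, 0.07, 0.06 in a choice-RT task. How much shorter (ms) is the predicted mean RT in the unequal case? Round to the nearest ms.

38 ms

Equiprobable entropy H₀ = log₂ 8 = 3.0000 bits.
Skewed entropy H = −Σ pᵢ log₂ pᵢ = 2.8180 bits.
ΔRT = b·(H₀ − H) = 210 × 0.1820 = 38.21 ms.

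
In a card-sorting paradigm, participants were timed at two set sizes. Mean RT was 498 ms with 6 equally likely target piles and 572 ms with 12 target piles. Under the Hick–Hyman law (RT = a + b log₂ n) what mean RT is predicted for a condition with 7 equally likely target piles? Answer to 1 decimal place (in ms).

514.5 ms

Solve the two-equation system in a and b:
  b = (572 − 498) / (log₂ 12 − log₂ 6) = 74 / (3.5850 − 2.5850) = 74.000 ms/bit
  a = 498 − 74.000 × 2.5850 = 306.713 ms
Then RT(7) = 306.713 + 74.000 × log₂ 7 = 306.713 + 74.000 × 2.8074 ≈ 514.457 ms.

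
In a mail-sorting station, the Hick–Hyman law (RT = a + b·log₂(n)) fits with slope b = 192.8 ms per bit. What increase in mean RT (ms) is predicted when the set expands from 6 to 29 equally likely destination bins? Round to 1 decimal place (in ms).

438.2 ms

The intercept a cancels: ΔRT = b·(log₂ n₂ − log₂ n₁) = b·log₂(n₂/n₁).
log₂(29) − log₂(6) = 4.8580 − 2.5850 = 2.2730.
ΔRT = 192.8 × 2.2730 = 438.238 ms.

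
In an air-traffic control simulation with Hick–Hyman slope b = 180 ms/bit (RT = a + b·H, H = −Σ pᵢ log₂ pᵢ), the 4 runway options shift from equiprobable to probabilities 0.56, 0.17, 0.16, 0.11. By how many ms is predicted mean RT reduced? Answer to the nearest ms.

58 ms

The RT saving is b·ΔH. Equiprobable H₀ = log₂(4) = 2.0000 bits; with the given probabilities H = 1.6763 bits.
b·(H₀ − H) = 180 × (2.0000 − 1.6763) = 58.26 ms.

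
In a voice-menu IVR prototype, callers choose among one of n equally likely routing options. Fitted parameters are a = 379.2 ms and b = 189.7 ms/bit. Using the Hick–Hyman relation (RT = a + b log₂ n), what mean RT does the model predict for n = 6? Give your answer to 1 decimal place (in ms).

869.6 ms

log₂(6) = 2.5850 bits, so RT = 379.2 + 189.7 × 2.5850 ≈ 869.567 ms.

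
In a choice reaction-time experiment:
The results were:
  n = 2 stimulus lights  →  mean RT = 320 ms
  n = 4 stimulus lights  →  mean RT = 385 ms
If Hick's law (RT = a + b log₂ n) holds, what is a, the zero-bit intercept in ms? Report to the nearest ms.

255 ms

Slope: b = (385 − 320) / (log₂ 4 − log₂ 2) = 65/1.0000 = 65 ms/bit.
Intercept: a = 320 − 65·log₂(2) = 255.000 ms.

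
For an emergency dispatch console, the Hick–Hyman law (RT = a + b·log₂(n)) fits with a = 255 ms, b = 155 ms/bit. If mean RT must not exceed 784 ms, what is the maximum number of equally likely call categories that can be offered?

10

155·log₂ n ≤ 784 − 255 = 529, giving log₂ n ≤ 3.4129 and n ≤ 10.651. The largest whole number is 10.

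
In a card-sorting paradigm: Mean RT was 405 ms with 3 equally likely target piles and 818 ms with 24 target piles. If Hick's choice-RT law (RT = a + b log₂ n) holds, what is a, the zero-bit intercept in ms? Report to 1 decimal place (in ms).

Slope: b = (818 − 405) / (log₂ 24 − log₂ 3) = 413/3.0000 = 137.667 ms/bit.
Intercept: a = 405 − 137.667·log₂(3) = 186.803 ms.

186.8 ms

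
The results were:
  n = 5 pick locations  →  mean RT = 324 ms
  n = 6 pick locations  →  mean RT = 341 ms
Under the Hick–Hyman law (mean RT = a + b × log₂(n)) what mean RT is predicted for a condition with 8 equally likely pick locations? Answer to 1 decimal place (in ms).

367.8 ms

With log₂ n on the abscissa the relation is linear; from the two conditions:
  b = (341 − 324) / (log₂ 6 − log₂ 5) = 17 / (2.5850 − 2.3219) = 64.630 ms/bit
  a = 324 − 64.630 × 2.3219 = 173.933 ms
Then RT(8) = 173.933 + 64.630 × log₂ 8 = 173.933 + 64.630 × 3 ≈ 367.824 ms.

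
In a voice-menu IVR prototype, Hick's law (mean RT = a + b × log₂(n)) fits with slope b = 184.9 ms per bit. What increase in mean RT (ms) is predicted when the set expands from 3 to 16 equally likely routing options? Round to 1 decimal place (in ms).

446.5 ms

ΔRT = (a + b log₂ n₂) − (a + b log₂ n₁) = b·(log₂ n₂ − log₂ n₁).
log₂(16) − log₂(3) = 4 − 1.5850 = 2.4150.
ΔRT = 184.9 × 2.4150 = 446.540 ms.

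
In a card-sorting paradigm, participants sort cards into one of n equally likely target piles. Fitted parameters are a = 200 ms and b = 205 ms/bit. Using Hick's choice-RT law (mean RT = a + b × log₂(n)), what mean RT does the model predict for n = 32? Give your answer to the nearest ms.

log₂(32) = 5 bits, so RT = 200 + 205 × 5 ≈ 1225.000 ms.

1225 ms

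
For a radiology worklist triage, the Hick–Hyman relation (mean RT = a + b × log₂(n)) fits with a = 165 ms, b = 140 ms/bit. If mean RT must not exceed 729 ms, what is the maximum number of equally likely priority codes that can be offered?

Set 165 + 140·log₂ n ≤ 729 → log₂ n ≤ (729 − 165)/140 = 4.0286.
So n ≤ 2^4.0286 = 16.320; the largest integer n is 16.

16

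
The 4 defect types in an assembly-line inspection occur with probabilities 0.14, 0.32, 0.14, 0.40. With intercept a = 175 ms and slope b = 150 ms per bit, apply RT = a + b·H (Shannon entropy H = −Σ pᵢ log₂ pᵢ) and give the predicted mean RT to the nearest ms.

H = 0.14·log₂(1/0.14) + 0.32·log₂(1/0.32) + 0.14·log₂(1/0.14) + 0.40·log₂(1/0.40) = 1.8490 bits.
RT = 175 + 150 × 1.8490 = 452.35 ms.

452 ms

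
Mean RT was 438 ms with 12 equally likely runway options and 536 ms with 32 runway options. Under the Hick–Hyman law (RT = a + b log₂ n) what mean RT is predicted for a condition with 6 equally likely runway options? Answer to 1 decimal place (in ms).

368.7 ms

Fit slope and intercept:
  b = (536 − 438) / (log₂ 32 − log₂ 12) = 98 / (5 − 3.5850) = 69.256 ms/bit
  a = 438 − 69.256 × 3.5850 = 189.719 ms
Then RT(6) = 189.719 + 69.256 × log₂ 6 = 189.719 + 69.256 × 2.5850 ≈ 368.744 ms.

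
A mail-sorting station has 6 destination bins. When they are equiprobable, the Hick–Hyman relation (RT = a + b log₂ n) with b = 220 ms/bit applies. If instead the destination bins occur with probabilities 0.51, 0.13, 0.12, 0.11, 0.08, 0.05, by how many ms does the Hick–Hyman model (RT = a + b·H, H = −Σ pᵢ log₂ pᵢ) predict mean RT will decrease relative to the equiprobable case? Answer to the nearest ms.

The RT saving is b·ΔH. Equiprobable H₀ = log₂(6) = 2.5850 bits; with the given probabilities H = 2.1030 bits.
b·(H₀ − H) = 220 × (2.5850 − 2.1030) = 106.02 ms.

106 ms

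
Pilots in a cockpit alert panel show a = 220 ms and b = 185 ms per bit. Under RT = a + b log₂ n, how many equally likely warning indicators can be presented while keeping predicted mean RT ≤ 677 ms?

5

Set 220 + 185·log₂ n ≤ 677 → log₂ n ≤ (677 − 220)/185 = 2.4703.
So n ≤ 2^2.4703 = 5.541; the largest integer n is 5.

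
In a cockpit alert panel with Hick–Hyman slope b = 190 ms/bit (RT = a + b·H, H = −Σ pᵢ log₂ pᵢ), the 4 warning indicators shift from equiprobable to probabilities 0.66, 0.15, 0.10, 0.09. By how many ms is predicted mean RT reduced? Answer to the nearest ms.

The RT saving is b·ΔH. Equiprobable H₀ = log₂(4) = 2.0000 bits; with the given probabilities H = 1.4510 bits.
b·(H₀ − H) = 190 × (2.0000 − 1.4510) = 104.30 ms.

104 ms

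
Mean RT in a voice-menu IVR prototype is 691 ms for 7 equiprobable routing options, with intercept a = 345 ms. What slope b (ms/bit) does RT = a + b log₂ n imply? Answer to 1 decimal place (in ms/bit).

7 alternatives carry log₂ 7 = 2.8074 bits; the choice cost is 691 − 345 = 346 ms, so b = 346/2.8074 = 123.248 ms/bit.

123.2 ms/bit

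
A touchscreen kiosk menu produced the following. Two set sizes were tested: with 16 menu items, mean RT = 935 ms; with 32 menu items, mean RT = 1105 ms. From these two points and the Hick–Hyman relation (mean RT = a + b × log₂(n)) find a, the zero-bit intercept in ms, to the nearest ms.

The slope on a log₂ axis is (1105 − 935) / (5 − 4) = 170 ms/bit.
a = RT₁ − b·log₂ n₁ = 935 − 170 × 4 = 255.000 ms.

255 ms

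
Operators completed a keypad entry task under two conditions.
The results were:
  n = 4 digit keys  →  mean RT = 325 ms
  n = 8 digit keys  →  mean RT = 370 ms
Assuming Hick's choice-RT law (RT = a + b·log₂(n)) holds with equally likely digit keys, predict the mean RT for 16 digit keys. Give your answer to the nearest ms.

415 ms

RT is linear in log₂ n, so two points fix the line:
  b = (370 − 325) / (log₂ 8 − log₂ 4) = 45 / (3 − 2) = 45 ms/bit
  a = 325 − 45 × 2 = 235 ms
Then RT(16) = 235 + 45 × log₂ 16 = 235 + 45 × 4 ≈ 415.000 ms.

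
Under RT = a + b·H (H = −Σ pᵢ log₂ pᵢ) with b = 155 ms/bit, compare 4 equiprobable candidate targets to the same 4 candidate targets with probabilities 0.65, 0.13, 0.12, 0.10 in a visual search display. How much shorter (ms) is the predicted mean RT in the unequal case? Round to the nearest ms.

Equiprobable entropy H₀ = log₂ 4 = 2.0000 bits.
Skewed entropy H = −Σ pᵢ log₂ pᵢ = 1.4859 bits.
ΔRT = b·(H₀ − H) = 155 × 0.5141 = 79.69 ms.

80 ms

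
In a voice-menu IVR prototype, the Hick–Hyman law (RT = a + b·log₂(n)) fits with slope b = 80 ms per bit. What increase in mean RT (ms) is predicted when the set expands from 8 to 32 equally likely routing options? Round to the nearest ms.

160 ms

The intercept a cancels: ΔRT = b·(log₂ n₂ − log₂ n₁) = b·log₂(n₂/n₁).
log₂(32) − log₂(8) = log₂(32/8) = log₂(4) = 2.
ΔRT = 80 × 2.0000 = 160.000 ms.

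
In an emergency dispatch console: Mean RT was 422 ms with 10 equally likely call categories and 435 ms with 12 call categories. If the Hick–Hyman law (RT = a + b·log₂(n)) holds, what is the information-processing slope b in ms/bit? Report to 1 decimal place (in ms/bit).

49.4 ms/bit

The slope on a log₂ axis is (435 − 422) / (3.5850 − 3.3219) = 49.423 ms/bit.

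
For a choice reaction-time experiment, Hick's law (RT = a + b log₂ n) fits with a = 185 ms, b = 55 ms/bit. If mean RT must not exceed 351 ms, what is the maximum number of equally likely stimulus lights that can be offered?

8

Information budget: (351 − 185)/55 = 3.0182 bits, so n ≤ 2^3.0182 = 8.101 → at most 8.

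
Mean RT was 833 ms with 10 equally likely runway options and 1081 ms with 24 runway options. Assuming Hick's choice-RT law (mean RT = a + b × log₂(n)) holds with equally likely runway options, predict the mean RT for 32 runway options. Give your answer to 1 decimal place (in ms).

Fit slope and intercept:
  b = (1081 − 833) / (log₂ 24 − log₂ 10) = 248 / (4.5850 − 3.3219) = 196.353 ms/bit
  a = 833 − 196.353 × 3.3219 = 180.731 ms
Then RT(32) = 180.731 + 196.353 × log₂ 32 = 180.731 + 196.353 × 5 ≈ 1162.494 ms.

1162.5 ms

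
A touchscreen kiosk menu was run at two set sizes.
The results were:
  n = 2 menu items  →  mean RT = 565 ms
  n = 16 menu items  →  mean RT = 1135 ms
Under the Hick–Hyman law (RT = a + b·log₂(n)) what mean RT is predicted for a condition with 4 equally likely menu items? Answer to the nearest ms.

Solve the two-equation system in a and b:
  b = (1135 − 565) / (log₂ 16 − log₂ 2) = 570 / (4 − 1) = 190 ms/bit
  a = 565 − 190 × 1 = 375 ms
Then RT(4) = 375 + 190 × log₂ 4 = 375 + 190 × 2 ≈ 755.000 ms.

755 ms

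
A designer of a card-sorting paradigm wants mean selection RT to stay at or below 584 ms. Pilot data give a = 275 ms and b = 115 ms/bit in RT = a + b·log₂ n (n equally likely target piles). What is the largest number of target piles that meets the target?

Set 275 + 115·log₂ n ≤ 584 → log₂ n ≤ (584 − 275)/115 = 2.6870.
So n ≤ 2^2.6870 = 6.440; the largest integer n is 6.

6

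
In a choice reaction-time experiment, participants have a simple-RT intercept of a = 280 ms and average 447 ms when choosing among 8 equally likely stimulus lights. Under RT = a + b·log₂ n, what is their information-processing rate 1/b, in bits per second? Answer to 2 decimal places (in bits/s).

b = (447 − 280)/log₂ 8 = 167/3 = 55.667 ms per bit = 0.05567 s/bit; the reciprocal is 17.964 bits/s.

17.96 bits/s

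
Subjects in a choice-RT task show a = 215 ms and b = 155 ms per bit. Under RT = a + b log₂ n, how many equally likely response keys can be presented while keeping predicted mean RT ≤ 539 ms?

155·log₂ n ≤ 539 − 215 = 324, giving log₂ n ≤ 2.0903 and n ≤ 4.258. The largest whole number is 4.

4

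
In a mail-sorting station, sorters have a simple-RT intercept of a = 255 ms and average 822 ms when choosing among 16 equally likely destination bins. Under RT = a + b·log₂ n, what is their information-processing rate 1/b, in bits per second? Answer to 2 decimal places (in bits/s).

7.05 bits/s

Choice component = 822 − 255 = 567 ms over log₂(16) = 4 bits.
b = 567 / 4 = 141.750 ms/bit, so 1/b = 7.055 bits/s.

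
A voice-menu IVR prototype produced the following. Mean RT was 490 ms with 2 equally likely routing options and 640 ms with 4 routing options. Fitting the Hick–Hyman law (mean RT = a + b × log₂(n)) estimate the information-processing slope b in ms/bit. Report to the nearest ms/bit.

b = (RT₂ − RT₁)/(log₂ n₂ − log₂ n₁) = (640 − 490)/(2 − 1) = 150 ms/bit.

150 ms/bit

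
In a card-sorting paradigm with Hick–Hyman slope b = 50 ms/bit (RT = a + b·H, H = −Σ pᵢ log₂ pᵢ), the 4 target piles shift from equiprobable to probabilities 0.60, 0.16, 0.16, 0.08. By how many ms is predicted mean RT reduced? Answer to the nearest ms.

Equiprobable entropy H₀ = log₂ 4 = 2.0000 bits.
Skewed entropy H = −Σ pᵢ log₂ pᵢ = 1.5797 bits.
ΔRT = b·(H₀ − H) = 50 × 0.4203 = 21.01 ms.

21 ms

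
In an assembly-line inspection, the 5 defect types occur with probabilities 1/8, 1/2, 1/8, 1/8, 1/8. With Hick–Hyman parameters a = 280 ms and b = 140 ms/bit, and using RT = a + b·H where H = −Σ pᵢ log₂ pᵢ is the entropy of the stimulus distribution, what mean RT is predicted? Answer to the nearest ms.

Each term −pᵢ log₂ pᵢ: 0.125·3 + 0.5·1 + 0.125·3 + 0.125·3 + 0.125·3; summed, H = 2.000 bits.
Mean RT = a + bH = 280 + 140·2.000 = 560.00 ms.

560 ms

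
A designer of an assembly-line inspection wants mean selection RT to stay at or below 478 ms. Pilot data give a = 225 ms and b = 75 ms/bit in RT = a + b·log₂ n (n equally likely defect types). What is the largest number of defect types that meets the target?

10

75·log₂ n ≤ 478 − 225 = 253, giving log₂ n ≤ 3.3733 and n ≤ 10.363. The largest whole number is 10.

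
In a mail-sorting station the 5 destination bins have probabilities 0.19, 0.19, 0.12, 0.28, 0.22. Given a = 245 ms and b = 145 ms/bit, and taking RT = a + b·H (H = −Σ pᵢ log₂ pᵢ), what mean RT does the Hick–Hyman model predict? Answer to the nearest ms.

574 ms

Entropy contributions −pᵢ log₂ pᵢ: 0.4552, 0.4552, 0.3671, 0.5142, 0.4806; sum H = 2.2723 bits.
RT = a + bH = 245 + 145·2.2723 = 574.49 ms.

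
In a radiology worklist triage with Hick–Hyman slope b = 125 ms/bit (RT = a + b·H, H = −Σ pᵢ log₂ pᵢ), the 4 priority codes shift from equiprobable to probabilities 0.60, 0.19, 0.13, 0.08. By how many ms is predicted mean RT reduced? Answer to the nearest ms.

The RT saving is b·ΔH. Equiprobable H₀ = log₂(4) = 2.0000 bits; with the given probabilities H = 1.5716 bits.
b·(H₀ − H) = 125 × (2.0000 − 1.5716) = 53.56 ms.

54 ms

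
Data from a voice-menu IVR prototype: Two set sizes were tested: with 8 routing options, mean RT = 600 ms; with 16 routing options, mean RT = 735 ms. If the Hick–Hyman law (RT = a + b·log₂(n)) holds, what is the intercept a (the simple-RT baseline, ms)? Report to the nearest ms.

195 ms

Slope: b = (735 − 600) / (log₂ 16 − log₂ 8) = 135/1.0000 = 135 ms/bit.
a = RT₁ − b·log₂ n₁ = 600 − 135 × 3 = 195.000 ms.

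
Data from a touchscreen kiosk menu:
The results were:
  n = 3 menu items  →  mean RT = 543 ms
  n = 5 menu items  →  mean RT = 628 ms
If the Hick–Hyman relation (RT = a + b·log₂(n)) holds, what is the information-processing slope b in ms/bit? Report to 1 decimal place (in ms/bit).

115.3 ms/bit

The slope on a log₂ axis is (628 − 543) / (2.3219 − 1.5850) = 115.338 ms/bit.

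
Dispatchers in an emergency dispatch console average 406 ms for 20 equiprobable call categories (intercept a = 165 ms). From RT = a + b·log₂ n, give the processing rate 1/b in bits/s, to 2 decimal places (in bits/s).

17.93 bits/s

b = (406 − 165)/log₂ 20 = 241/4.3219 = 55.762 ms per bit = 0.05576 s/bit; the reciprocal is 17.933 bits/s.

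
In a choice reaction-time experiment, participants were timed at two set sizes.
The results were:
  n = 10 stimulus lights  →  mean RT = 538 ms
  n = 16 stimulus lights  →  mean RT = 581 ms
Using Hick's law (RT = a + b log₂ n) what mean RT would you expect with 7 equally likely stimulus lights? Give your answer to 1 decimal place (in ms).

Solve the two-equation system in a and b:
  b = (581 − 538) / (log₂ 16 − log₂ 10) = 43 / (4 − 3.3219) = 63.415 ms/bit
  a = 538 − 63.415 × 3.3219 = 327.340 ms
Then RT(7) = 327.340 + 63.415 × log₂ 7 = 327.340 + 63.415 × 2.8074 ≈ 505.368 ms.

505.4 ms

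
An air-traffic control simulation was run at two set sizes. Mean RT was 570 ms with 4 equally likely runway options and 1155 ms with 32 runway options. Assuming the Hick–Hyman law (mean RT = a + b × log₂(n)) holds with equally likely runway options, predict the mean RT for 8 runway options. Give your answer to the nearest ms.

765 ms

With log₂ n on the abscissa the relation is linear; from the two conditions:
  b = (1155 − 570) / (log₂ 32 − log₂ 4) = 585 / (5 − 2) = 195 ms/bit
  a = 570 − 195 × 2 = 180 ms
Then RT(8) = 180 + 195 × log₂ 8 = 180 + 195 × 3 ≈ 765.000 ms.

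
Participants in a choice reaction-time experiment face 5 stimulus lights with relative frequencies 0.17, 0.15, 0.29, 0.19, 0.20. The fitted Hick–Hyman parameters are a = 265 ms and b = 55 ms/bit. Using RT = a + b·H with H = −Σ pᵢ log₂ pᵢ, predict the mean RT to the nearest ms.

391 ms

H = 0.17·log₂(1/0.17) + 0.15·log₂(1/0.15) + 0.29·log₂(1/0.29) + 0.19·log₂(1/0.19) + 0.20·log₂(1/0.20) = 2.2826 bits.
RT = 265 + 55 × 2.2826 = 390.55 ms.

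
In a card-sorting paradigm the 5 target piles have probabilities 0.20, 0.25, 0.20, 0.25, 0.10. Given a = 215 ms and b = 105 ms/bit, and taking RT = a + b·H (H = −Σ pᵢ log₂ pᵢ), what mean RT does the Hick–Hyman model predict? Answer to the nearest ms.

452 ms

Entropy contributions −pᵢ log₂ pᵢ: 0.4644, 0.5000, 0.4644, 0.5000, 0.3322; sum H = 2.2610 bits.
RT = a + bH = 215 + 105·2.2610 = 452.40 ms.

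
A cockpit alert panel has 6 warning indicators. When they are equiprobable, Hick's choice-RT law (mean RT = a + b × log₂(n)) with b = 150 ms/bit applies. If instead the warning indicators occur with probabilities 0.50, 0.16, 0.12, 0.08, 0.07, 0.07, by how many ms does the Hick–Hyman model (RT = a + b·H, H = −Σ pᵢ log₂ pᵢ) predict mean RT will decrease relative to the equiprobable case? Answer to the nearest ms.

70 ms

The RT saving is b·ΔH. Equiprobable H₀ = log₂(6) = 2.5850 bits; with the given probabilities H = 2.1187 bits.
b·(H₀ − H) = 150 × (2.5850 − 2.1187) = 69.94 ms.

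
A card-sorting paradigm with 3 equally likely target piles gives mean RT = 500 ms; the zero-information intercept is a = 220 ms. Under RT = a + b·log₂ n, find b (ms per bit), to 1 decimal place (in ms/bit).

176.7 ms/bit

3 alternatives carry log₂ 3 = 1.5850 bits; the choice cost is 500 − 220 = 280 ms, so b = 280/1.5850 = 176.660 ms/bit.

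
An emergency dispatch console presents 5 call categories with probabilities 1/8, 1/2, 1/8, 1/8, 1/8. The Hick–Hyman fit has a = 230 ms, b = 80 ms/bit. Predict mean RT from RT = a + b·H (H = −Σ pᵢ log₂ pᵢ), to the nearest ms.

390 ms

H = −Σ pᵢ log₂ pᵢ = 0.125·3 + 0.5·1 + 0.125·3 + 0.125·3 + 0.125·3 = 2.000 bits.
RT = 230 + 80 × 2.000 = 390.00 ms.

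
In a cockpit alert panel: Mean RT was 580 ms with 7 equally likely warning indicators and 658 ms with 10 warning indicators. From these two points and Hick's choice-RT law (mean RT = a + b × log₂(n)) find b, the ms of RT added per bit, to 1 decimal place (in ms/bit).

Slope: b = (658 − 580) / (log₂ 10 − log₂ 7) = 78/0.5146 = 151.582 ms/bit.

151.6 ms/bit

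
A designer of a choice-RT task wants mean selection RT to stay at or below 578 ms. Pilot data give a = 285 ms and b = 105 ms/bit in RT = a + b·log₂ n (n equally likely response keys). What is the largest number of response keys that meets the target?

Set 285 + 105·log₂ n ≤ 578 → log₂ n ≤ (578 − 285)/105 = 2.7905.
So n ≤ 2^2.7905 = 6.919; the largest integer n is 6.

6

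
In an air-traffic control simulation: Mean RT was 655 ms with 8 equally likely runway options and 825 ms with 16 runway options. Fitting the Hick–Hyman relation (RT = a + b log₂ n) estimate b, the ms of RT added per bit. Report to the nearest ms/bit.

170 ms/bit

b = (RT₂ − RT₁)/(log₂ n₂ − log₂ n₁) = (825 − 655)/(4 − 3) = 170 ms/bit.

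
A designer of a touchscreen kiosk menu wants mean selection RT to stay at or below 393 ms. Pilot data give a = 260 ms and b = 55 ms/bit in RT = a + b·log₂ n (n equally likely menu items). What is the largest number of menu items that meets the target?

Information budget: (393 − 260)/55 = 2.4182 bits, so n ≤ 2^2.4182 = 5.345 → at most 5.

5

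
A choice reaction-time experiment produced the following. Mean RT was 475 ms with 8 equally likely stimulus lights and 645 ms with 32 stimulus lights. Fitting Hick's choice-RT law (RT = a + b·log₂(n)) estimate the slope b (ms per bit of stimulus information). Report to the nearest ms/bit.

85 ms/bit

b = (RT₂ − RT₁)/(log₂ n₂ − log₂ n₁) = (645 − 475)/(5 − 3) = 85 ms/bit.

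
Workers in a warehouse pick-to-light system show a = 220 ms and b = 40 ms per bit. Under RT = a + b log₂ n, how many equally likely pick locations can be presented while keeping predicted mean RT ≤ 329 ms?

6

Set 220 + 40·log₂ n ≤ 329 → log₂ n ≤ (329 − 220)/40 = 2.7250.
So n ≤ 2^2.7250 = 6.612; the largest integer n is 6.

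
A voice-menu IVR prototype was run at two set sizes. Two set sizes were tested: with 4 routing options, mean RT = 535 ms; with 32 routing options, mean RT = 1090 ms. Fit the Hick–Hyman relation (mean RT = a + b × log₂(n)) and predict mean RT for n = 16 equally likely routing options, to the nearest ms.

905 ms

Fit slope and intercept:
  b = (1090 − 535) / (log₂ 32 − log₂ 4) = 555 / (5 − 2) = 185 ms/bit
  a = 535 − 185 × 2 = 165 ms
Then RT(16) = 165 + 185 × log₂ 16 = 165 + 185 × 4 ≈ 905.000 ms.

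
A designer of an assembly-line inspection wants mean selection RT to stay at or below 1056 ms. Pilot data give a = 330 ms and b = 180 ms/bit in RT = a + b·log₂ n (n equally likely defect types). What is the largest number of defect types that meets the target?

Information budget: (1056 − 330)/180 = 4.0333 bits, so n ≤ 2^4.0333 = 16.374 → at most 16.

16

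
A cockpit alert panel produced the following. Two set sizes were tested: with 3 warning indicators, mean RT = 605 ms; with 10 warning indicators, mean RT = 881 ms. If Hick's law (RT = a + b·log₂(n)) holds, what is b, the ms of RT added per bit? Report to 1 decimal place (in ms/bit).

The slope on a log₂ axis is (881 − 605) / (3.3219 − 1.5850) = 158.898 ms/bit.

158.9 ms/bit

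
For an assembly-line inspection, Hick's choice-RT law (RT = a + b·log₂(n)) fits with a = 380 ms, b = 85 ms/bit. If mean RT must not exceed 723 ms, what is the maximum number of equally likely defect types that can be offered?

85·log₂ n ≤ 723 − 380 = 343, giving log₂ n ≤ 4.0353 and n ≤ 16.396. The largest whole number is 16.

16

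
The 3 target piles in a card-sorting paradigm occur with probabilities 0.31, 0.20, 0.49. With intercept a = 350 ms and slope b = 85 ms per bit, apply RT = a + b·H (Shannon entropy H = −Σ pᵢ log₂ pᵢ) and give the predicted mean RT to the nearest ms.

477 ms

Entropy contributions −pᵢ log₂ pᵢ: 0.5238, 0.4644, 0.5043; sum H = 1.4925 bits.
RT = a + bH = 350 + 85·1.4925 = 476.86 ms.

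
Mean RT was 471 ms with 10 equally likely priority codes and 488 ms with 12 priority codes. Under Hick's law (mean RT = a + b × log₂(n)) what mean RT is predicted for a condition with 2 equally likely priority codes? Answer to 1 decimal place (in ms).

320.9 ms

Fit slope and intercept:
  b = (488 − 471) / (log₂ 12 − log₂ 10) = 17 / (3.5850 − 3.3219) = 64.630 ms/bit
  a = 471 − 64.630 × 3.3219 = 256.303 ms
Then RT(2) = 256.303 + 64.630 × log₂ 2 = 256.303 + 64.630 × 1 ≈ 320.933 ms.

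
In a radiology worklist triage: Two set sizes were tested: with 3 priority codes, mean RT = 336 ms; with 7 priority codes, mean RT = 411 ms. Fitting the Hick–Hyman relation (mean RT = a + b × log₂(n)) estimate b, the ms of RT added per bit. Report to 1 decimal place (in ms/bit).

b = (RT₂ − RT₁)/(log₂ n₂ − log₂ n₁) = (411 − 336)/(2.8074 − 1.5850) = 61.355 ms/bit.

61.4 ms/bit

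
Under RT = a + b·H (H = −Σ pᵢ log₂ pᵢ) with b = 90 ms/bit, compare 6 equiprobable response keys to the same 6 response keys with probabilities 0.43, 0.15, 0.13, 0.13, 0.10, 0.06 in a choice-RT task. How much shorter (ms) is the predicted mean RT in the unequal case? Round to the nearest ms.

28 ms

Equiprobable entropy H₀ = log₂ 6 = 2.5850 bits.
Skewed entropy H = −Σ pᵢ log₂ pᵢ = 2.2751 bits.
ΔRT = b·(H₀ − H) = 90 × 0.3098 = 27.89 ms.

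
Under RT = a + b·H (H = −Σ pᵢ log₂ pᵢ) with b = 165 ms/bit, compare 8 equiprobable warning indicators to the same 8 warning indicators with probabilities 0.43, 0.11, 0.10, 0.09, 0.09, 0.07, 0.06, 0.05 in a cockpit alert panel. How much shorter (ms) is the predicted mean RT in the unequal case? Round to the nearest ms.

73 ms

The RT saving is b·ΔH. Equiprobable H₀ = log₂(8) = 3.0000 bits; with the given probabilities H = 2.5595 bits.
b·(H₀ − H) = 165 × (3.0000 − 2.5595) = 72.68 ms.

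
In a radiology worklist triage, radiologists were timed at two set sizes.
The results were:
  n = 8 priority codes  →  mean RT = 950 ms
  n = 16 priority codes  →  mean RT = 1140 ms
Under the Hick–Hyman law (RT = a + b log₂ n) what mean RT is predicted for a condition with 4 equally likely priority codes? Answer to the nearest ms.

760 ms

Fit slope and intercept:
  b = (1140 − 950) / (log₂ 16 − log₂ 8) = 190 / (4 − 3) = 190 ms/bit
  a = 950 − 190 × 3 = 380 ms
Then RT(4) = 380 + 190 × log₂ 4 = 380 + 190 × 2 ≈ 760.000 ms.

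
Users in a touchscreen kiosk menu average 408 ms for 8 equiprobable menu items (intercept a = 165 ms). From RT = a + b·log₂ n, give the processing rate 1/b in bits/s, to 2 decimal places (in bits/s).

12.35 bits/s

Choice component = 408 − 165 = 243 ms over log₂(8) = 3 bits.
b = 243 / 3 = 81.000 ms/bit, so 1/b = 12.346 bits/s.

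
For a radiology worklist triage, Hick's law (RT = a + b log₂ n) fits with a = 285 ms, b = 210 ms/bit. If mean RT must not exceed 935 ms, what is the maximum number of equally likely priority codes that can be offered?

210·log₂ n ≤ 935 − 285 = 650, giving log₂ n ≤ 3.0952 and n ≤ 8.546. The largest whole number is 8.

8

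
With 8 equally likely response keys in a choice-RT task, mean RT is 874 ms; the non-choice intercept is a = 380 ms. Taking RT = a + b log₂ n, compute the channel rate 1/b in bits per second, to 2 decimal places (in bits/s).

6.07 bits/s

Choice component = 874 − 380 = 494 ms over log₂(8) = 3 bits.
b = 494 / 3 = 164.667 ms/bit, so 1/b = 6.073 bits/s.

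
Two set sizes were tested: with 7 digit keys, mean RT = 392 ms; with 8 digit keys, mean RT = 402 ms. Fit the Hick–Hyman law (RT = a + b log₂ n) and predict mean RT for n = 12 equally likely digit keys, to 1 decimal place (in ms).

432.4 ms

RT is linear in log₂ n, so two points fix the line:
  b = (402 − 392) / (log₂ 8 − log₂ 7) = 10 / (3 − 2.8074) = 51.909 ms/bit
  a = 392 − 51.909 × 2.8074 = 246.273 ms
Then RT(12) = 246.273 + 51.909 × log₂ 12 = 246.273 + 51.909 × 3.5850 ≈ 432.365 ms.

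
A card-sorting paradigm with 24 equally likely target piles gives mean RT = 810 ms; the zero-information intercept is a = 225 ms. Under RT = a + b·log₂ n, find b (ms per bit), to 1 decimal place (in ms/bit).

127.6 ms/bit

log₂(24) = 4.5850 bits.
b = (RT − a)/log₂ n = (810 − 225) / 4.5850 = 127.591 ms/bit.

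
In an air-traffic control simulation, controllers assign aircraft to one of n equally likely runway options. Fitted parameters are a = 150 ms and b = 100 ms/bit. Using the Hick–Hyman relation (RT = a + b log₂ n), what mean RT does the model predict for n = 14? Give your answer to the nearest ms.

531 ms

log₂(14) = 3.8074 bits, so RT = 150 + 100 × 3.8074 ≈ 530.735 ms.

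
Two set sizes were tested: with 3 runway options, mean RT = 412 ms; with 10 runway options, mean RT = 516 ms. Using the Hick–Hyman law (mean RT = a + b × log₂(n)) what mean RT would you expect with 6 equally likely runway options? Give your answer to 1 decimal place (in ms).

471.9 ms

RT is linear in log₂ n, so two points fix the line:
  b = (516 − 412) / (log₂ 10 − log₂ 3) = 104 / (3.3219 − 1.5850) = 59.875 ms/bit
  a = 412 − 59.875 × 1.5850 = 317.101 ms
Then RT(6) = 317.101 + 59.875 × log₂ 6 = 317.101 + 59.875 × 2.5850 ≈ 471.875 ms.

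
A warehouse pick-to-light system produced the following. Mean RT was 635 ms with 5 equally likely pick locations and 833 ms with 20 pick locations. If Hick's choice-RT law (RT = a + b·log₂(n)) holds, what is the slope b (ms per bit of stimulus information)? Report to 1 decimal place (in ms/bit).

Slope: b = (833 − 635) / (log₂ 20 − log₂ 5) = 198/2.0000 = 99.000 ms/bit.

99.0 ms/bit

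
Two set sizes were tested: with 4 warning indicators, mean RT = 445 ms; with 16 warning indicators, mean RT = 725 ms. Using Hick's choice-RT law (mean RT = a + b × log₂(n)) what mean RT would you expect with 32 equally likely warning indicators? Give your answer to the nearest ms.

Solve the two-equation system in a and b:
  b = (725 − 445) / (log₂ 16 − log₂ 4) = 280 / (4 − 2) = 140 ms/bit
  a = 445 − 140 × 2 = 165 ms
Then RT(32) = 165 + 140 × log₂ 32 = 165 + 140 × 5 ≈ 865.000 ms.

865 ms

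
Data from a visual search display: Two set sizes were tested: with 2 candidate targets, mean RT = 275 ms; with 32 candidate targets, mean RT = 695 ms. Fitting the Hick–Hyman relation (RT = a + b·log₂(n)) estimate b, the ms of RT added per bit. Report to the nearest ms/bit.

b = (RT₂ − RT₁)/(log₂ n₂ − log₂ n₁) = (695 − 275)/(5 − 1) = 105 ms/bit.

105 ms/bit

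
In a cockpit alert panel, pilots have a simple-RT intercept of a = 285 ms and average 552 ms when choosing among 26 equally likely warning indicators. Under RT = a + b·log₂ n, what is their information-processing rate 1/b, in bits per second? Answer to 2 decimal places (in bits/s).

17.60 bits/s

b = (552 − 285)/log₂ 26 = 267/4.7004 = 56.803 ms per bit = 0.05680 s/bit; the reciprocal is 17.605 bits/s.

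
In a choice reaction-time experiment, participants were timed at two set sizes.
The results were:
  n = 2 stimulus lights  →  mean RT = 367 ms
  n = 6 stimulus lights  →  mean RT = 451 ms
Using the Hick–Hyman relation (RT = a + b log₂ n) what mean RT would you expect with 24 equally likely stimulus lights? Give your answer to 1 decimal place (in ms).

557.0 ms

Solve the two-equation system in a and b:
  b = (451 − 367) / (log₂ 6 − log₂ 2) = 84 / (2.5850 − 1) = 52.998 ms/bit
  a = 367 − 52.998 × 1 = 314.002 ms
Then RT(24) = 314.002 + 52.998 × log₂ 24 = 314.002 + 52.998 × 4.5850 ≈ 556.996 ms.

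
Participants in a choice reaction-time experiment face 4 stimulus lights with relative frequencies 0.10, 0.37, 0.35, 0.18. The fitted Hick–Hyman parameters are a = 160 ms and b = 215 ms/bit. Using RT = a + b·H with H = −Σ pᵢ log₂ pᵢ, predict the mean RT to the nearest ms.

Entropy contributions −pᵢ log₂ pᵢ: 0.3322, 0.5307, 0.5301, 0.4453; sum H = 1.8383 bits.
RT = a + bH = 160 + 215·1.8383 = 555.24 ms.

555 ms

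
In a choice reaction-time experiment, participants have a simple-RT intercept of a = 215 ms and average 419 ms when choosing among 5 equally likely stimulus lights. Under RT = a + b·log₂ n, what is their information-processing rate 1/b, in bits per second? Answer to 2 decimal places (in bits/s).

11.38 bits/s

b = (419 − 215)/log₂ 5 = 204/2.3219 = 87.858 ms per bit = 0.08786 s/bit; the reciprocal is 11.382 bits/s.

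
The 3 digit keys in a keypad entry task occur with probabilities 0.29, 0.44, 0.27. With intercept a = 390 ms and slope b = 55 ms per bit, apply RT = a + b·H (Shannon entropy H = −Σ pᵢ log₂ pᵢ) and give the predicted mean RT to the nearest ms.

Entropy contributions −pᵢ log₂ pᵢ: 0.5179, 0.5211, 0.5100; sum H = 1.5491 bits.
RT = a + bH = 390 + 55·1.5491 = 475.20 ms.

475 ms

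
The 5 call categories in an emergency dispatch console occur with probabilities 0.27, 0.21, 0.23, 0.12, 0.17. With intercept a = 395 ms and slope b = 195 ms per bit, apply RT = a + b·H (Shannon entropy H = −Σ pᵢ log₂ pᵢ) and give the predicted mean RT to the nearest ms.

838 ms

Entropy contributions −pᵢ log₂ pᵢ: 0.5100, 0.4728, 0.4877, 0.3671, 0.4346; sum H = 2.2722 bits.
RT = a + bH = 395 + 195·2.2722 = 838.07 ms.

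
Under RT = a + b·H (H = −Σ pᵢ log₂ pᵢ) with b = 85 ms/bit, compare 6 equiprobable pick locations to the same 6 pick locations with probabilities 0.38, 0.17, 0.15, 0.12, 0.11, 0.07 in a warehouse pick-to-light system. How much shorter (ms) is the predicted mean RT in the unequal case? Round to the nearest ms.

19 ms

Equiprobable entropy H₀ = log₂ 6 = 2.5850 bits.
Skewed entropy H = −Σ pᵢ log₂ pᵢ = 2.3615 bits.
ΔRT = b·(H₀ − H) = 85 × 0.2235 = 18.99 ms.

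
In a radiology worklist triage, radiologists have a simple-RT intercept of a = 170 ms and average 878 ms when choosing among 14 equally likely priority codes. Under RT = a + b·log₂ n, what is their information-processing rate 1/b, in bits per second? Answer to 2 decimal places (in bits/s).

5.38 bits/s

Choice component = 878 − 170 = 708 ms over log₂(14) = 3.8074 bits.
b = 708 / 3.8074 = 185.956 ms/bit, so 1/b = 5.378 bits/s.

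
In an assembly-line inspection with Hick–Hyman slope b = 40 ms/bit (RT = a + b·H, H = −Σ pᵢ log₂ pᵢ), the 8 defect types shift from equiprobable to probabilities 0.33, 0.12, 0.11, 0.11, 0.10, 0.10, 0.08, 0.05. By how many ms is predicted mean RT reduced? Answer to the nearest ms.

The RT saving is b·ΔH. Equiprobable H₀ = log₂(8) = 3.0000 bits; with the given probabilities H = 2.7675 bits.
b·(H₀ − H) = 40 × (3.0000 − 2.7675) = 9.30 ms.

9 ms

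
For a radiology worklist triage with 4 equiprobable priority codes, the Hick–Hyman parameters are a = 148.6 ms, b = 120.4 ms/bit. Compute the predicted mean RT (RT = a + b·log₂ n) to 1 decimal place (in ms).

log₂(4) = 2 bits, so RT = 148.6 + 120.4 × 2 ≈ 389.400 ms.

389.4 ms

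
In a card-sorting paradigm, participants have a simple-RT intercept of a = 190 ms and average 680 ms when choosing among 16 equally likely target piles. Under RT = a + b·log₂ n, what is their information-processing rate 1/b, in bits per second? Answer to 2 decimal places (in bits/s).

b = (680 − 190)/log₂ 16 = 490/4 = 122.500 ms per bit = 0.12250 s/bit; the reciprocal is 8.163 bits/s.

8.16 bits/s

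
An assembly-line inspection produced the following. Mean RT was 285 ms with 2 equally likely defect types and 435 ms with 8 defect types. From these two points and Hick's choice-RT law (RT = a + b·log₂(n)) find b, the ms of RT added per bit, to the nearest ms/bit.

75 ms/bit

b = (RT₂ − RT₁)/(log₂ n₂ − log₂ n₁) = (435 − 285)/(3 − 1) = 75 ms/bit.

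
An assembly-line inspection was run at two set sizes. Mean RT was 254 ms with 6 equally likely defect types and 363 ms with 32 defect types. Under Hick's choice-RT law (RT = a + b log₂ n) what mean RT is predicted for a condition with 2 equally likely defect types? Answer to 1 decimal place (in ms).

With log₂ n on the abscissa the relation is linear; from the two conditions:
  b = (363 − 254) / (log₂ 32 − log₂ 6) = 109 / (5 − 2.5850) = 45.134 ms/bit
  a = 254 − 45.134 × 2.5850 = 137.331 ms
Then RT(2) = 137.331 + 45.134 × log₂ 2 = 137.331 + 45.134 × 1 ≈ 182.465 ms.

182.5 ms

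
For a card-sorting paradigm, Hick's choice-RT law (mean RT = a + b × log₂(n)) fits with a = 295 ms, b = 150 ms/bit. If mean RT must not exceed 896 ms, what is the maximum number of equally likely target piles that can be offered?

16

Information budget: (896 − 295)/150 = 4.0067 bits, so n ≤ 2^4.0067 = 16.074 → at most 16.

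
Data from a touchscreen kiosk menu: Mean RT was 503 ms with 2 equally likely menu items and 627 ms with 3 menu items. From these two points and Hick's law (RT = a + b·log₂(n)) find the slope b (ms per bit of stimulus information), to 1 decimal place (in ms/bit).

Slope: b = (627 − 503) / (log₂ 3 − log₂ 2) = 124/0.5850 = 211.979 ms/bit.

212.0 ms/bit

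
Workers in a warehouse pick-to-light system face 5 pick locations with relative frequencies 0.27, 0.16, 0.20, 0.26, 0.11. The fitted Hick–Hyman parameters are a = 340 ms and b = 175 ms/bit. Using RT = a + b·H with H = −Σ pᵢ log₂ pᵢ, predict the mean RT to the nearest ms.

734 ms

H = 0.27·log₂(1/0.27) + 0.16·log₂(1/0.16) + 0.20·log₂(1/0.20) + 0.26·log₂(1/0.26) + 0.11·log₂(1/0.11) = 2.2530 bits.
RT = 340 + 175 × 2.2530 = 734.27 ms.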